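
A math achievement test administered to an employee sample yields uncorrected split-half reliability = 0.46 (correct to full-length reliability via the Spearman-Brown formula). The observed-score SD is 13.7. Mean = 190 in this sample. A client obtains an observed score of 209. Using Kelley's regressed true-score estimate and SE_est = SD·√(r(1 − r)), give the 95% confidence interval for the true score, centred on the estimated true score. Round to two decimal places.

[189.01, 214.94]

Spearman-Brown: r = 2(0.46) / (1 + 0.46) = 0.9200 / 1.4600 ≈ 0.6301
T̂ = r·X + (1 − r)·M = 0.6301·209 + 0.3699·190 ≈ 131.6986 + 70.2740 ≈ 201.9726
SE_est = 13.7000·√(0.6301·0.3699) ≈ 6.6139
CI = 201.9726 ± 1.96 · 6.6139 → [189.0093, 214.9359]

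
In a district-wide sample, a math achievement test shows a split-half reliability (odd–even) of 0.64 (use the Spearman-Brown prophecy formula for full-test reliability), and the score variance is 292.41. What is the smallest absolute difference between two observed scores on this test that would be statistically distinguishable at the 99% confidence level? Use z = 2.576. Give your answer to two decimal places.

29.19

σ = 292.41^(1/2) = 17.10000
Spearman-Brown: r = 2(0.64) / (1 + 0.64) = 1.28000 / 1.64000 ≈ 0.78049
SEM = 17.10000 · √(1 − 0.78049) = 17.10000 · √0.21951 ≈ 17.10000 · 0.46852 ≈ 8.01171
Standard error of the difference = 8.01171·√2 ≈ 11.33027
Minimum reliable difference = 2.576 · SE_diff ≈ 2.576 · 11.33027 ≈ 29.18679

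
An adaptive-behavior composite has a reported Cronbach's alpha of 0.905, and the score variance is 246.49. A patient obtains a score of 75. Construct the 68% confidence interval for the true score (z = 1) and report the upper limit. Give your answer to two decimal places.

SD = √246.49 = 15.7000
The standard error of measurement is 15.7000*√(1 − 0.9050) ≈ 15.7000*0.3082 ≈ 4.8391.
Half-width = 1*4.8391 ≈ 4.8391
Upper bound: 75 + 4.8391 = 79.8391

79.84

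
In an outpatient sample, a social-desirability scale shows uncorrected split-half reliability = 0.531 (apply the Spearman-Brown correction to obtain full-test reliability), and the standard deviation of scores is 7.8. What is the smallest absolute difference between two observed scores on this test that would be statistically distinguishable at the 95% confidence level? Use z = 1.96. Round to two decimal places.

11.97

Full-length reliability (Spearman-Brown) = 2(0.531)/(1+0.531) ≃ 0.6937
The standard error of measurement is 7.8000·√(1 − 0.6937) ≃ 7.8000·0.5535 ≃ 4.3171.
SE_diff = SEM · √2 ≃ 4.3171 · 1.4142 ≃ 6.1053
Minimum reliable difference = 1.96 · SE_diff ≃ 1.96 · 6.1053 ≃ 11.9664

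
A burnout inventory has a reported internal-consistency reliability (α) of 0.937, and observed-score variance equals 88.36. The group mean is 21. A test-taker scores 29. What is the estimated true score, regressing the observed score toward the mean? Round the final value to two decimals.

Estimated true score = 0.937*29 + (1 − 0.937)*21 ≈ 28.496

28.50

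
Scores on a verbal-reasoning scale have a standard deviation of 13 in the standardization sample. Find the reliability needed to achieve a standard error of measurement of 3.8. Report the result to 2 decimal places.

0.91

r = 1 − (SEM / SD)² = 1 − (3.80000 / 13)² ≃ 1 − 0.08544 ≃ 0.91456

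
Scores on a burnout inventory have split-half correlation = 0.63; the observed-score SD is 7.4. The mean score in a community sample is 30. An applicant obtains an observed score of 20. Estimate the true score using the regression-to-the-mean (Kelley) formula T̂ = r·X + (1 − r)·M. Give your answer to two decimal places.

22.27

Spearman-Brown: r = 2(0.63) / (1 + 0.63) = 1.26000 / 1.63000 ≈ 0.77301
T̂ = r·X + (1 − r)·M = 0.77301*20 + 0.22699*30 ≈ 15.46012 + 6.80982 ≈ 22.26994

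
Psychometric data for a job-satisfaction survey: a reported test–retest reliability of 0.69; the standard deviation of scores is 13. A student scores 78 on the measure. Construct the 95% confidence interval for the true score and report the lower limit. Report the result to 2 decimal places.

63.81

SEM = 13.000×√(1 − 0.690) ≈ 7.238
Half-width = 1.96×7.238 ≈ 14.187
Lower bound: 78 − 14.187 = 63.813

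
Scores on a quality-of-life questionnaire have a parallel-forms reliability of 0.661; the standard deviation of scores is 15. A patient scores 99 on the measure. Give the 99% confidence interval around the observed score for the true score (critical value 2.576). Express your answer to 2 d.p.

[76.50, 121.50]

SEM = 15.000*√(1 − 0.661) ≃ 8.734
2.576 * SEM ≃ 22.498
CI = 99 ± 22.498 → [76.502, 121.498]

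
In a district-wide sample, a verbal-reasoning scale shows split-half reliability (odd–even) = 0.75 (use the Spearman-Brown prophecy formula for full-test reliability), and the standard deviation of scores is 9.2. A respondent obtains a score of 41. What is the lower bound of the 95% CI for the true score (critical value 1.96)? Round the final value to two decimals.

r_full = 2·0.75 / (1 + 0.75) ≈ 0.85714
SEM = 9.20000 * √(1 − 0.85714) = 9.20000 * √0.14286 ≈ 9.20000 * 0.37796 ≈ 3.47727
Half-width = 1.96*3.47727 ≈ 6.81546
Lower limit = 41 − 6.81546 ≈ 34.18454

34.18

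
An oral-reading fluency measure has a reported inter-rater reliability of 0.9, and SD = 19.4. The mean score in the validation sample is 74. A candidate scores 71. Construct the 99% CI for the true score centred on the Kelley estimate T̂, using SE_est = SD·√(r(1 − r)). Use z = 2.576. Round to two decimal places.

[56.31, 86.29]

T̂ = 0.900(71) + 0.100(74) ≈ 71.300
SE_est = 19.400*√(0.900*0.100) ≈ 5.820
CI = 71.300 ± 2.576 * 5.820 → [56.308, 86.292]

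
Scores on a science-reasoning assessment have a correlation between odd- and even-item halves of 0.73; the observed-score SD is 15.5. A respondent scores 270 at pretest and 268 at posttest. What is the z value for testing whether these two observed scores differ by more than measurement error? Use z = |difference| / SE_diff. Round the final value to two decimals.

Full-length reliability (Spearman-Brown) = 2(0.73)/(1+0.73) ≈ 0.84393
SEM = 15.50000×√(1 − 0.84393) ≈ 6.12337
Standard error of the difference = 6.12337·√2 ≈ 8.65975
z = |270 − 268| / 8.65975 = 2 / 8.65975 ≈ 0.23095

0.23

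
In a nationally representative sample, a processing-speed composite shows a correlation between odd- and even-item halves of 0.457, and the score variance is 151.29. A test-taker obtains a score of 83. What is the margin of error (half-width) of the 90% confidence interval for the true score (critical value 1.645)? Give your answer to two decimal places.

12.35

σ = 151.29^(1/2) = 12.3000
Full-length reliability (Spearman-Brown) = 2(0.457)/(1+0.457) ≈ 0.6273
The standard error of measurement is 12.3000×√(1 − 0.6273) ≈ 12.3000×0.6105 ≈ 7.5089.
Half-width = 1.645×7.5089 ≈ 12.3521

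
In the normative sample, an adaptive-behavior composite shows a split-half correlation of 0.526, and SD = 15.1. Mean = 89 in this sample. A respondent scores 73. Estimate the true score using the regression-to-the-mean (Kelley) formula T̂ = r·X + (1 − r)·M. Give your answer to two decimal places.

77.97

r_full = 2·0.526 / (1 + 0.526) ≃ 0.6894
T̂ = 0.6894(73) + 0.3106(89) ≃ 77.9699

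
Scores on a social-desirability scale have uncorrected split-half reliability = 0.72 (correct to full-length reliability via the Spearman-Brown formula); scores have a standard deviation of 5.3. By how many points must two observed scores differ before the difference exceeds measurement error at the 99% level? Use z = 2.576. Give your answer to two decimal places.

7.79

Full-length reliability (Spearman-Brown) = 2(0.72)/(1+0.72) ≈ 0.8372
SEM = 5.3000 · √(1 − 0.8372) = 5.3000 · √0.1628 ≈ 5.3000 · 0.4035 ≈ 2.1384
SE_diff = √2 · SEM ≈ 3.0242
Smallest detectable difference = 2.576·3.0242 ≈ 7.7903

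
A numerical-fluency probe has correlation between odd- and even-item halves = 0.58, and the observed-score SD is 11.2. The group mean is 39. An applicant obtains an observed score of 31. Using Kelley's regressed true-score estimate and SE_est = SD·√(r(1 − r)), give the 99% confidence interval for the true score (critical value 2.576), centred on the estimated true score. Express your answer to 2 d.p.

[20.38, 45.87]

Spearman-Brown: r = 2(0.58) / (1 + 0.58) = 1.1600 / 1.5800 ≈ 0.7342
T̂ = 0.7342(31) + 0.2658(39) ≈ 33.1266
SE_est = SD × √(r(1 − r)) = 11.2000 × √0.1952 ≈ 11.2000 × 0.4418 ≈ 4.9478
99% CI: 33.1266 ± 12.7456 ≈ (20.3810, 45.8722)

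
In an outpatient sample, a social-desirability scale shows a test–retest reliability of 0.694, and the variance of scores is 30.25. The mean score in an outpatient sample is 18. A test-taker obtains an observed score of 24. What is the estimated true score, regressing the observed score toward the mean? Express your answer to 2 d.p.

22.16

Estimated true score = 0.69400×24 + (1 − 0.69400)×18 ≈ 22.16400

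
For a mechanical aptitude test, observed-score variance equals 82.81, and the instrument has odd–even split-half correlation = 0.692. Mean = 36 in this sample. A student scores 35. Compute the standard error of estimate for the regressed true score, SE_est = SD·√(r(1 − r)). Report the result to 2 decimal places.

σ = 82.81^(1/2) = 9.100
Full-length reliability (Spearman-Brown) = 2(0.692)/(1+0.692) ≈ 0.818
SE_est = SD · √(r(1 − r)) = 9.100 · √0.149 ≈ 9.100 · 0.386 ≈ 3.511

3.51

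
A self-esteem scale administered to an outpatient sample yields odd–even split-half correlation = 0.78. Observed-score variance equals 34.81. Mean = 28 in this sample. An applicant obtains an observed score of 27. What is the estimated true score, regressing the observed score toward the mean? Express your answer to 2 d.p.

27.12

r_full = 2·0.78 / (1 + 0.78) ≈ 0.8764
Estimated true score = 0.8764*27 + (1 − 0.8764)*28 ≈ 27.1236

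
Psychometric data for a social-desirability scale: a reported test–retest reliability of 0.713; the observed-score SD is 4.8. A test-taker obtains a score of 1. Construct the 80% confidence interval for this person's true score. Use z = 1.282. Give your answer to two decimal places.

SEM = 4.80000×√(1 − 0.71300) ≈ 2.57147
Margin = 1.282 × 2.57147 ≈ 3.29663
Interval: (-2.29663, 4.29663)

[-2.30, 4.30]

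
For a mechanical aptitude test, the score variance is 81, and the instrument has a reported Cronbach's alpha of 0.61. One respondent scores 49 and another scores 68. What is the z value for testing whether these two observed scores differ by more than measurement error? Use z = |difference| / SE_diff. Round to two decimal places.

SD = √81 ≈ 9.000
SEM = 9.000 × √(1 − 0.610) = 9.000 × √0.390 ≈ 9.000 × 0.624 ≈ 5.620
SE_diff = SEM × √2 ≈ 5.620 × 1.414 ≈ 7.949
z = 19 / 7.949 ≈ 2.390

2.39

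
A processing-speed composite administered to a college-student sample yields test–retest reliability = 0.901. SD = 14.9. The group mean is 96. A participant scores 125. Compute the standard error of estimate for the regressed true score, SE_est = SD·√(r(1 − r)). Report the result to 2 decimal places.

4.45

SE_est = SD × √(r(1 − r)) = 14.900 × √0.089 ≃ 14.900 × 0.299 ≃ 4.450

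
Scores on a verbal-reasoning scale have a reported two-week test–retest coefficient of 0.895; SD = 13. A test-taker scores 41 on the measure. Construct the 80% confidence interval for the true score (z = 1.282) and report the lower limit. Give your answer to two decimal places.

SEM = 13.000×√(1 − 0.895) ≈ 4.212
Margin = 1.282 × 4.212 ≈ 5.400
Lower limit = 41 − 5.400 ≈ 35.600

35.60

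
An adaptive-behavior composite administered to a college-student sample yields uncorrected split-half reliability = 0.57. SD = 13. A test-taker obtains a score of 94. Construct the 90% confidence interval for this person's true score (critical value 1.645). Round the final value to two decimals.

[82.81, 105.19]

Spearman-Brown: r = 2(0.57) / (1 + 0.57) = 1.1400 / 1.5700 ≈ 0.7261
SEM = 13.0000 * √(1 − 0.7261) = 13.0000 * √0.2739 ≈ 13.0000 * 0.5233 ≈ 6.8034
Margin = 1.645 * 6.8034 ≈ 11.1916
Interval: (82.8084, 105.1916)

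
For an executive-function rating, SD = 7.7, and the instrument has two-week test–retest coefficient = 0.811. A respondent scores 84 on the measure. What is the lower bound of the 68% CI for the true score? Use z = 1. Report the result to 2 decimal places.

80.65

SEM = 7.700 * √(1 − 0.811) = 7.700 * √0.189 ≈ 7.700 * 0.435 ≈ 3.348
Half-width = 1*3.348 ≈ 3.348
Lower limit = 84 − 3.348 ≈ 80.652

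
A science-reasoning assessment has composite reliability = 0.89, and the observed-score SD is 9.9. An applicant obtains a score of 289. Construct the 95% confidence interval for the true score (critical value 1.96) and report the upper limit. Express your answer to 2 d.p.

SEM = 9.90000*√(1 − 0.89000) ≈ 3.28346
1.96 * SEM ≈ 6.43558
Upper limit = 289 + 6.43558 ≈ 295.43558

295.44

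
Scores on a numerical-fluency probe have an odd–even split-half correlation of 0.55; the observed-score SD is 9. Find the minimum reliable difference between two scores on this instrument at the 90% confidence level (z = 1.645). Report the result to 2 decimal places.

11.28

Full-length reliability (Spearman-Brown) = 2(0.55)/(1+0.55) ≈ 0.7097
The standard error of measurement is 9.0000×√(1 − 0.7097) ≈ 9.0000×0.5388 ≈ 4.8493.
SE_diff = √2 × SEM ≈ 6.8580
Minimum reliable difference = 1.645 × SE_diff ≈ 1.645 × 6.8580 ≈ 11.2814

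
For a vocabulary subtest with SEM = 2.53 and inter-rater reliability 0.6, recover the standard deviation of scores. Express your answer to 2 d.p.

SD = 2.53 / √(1 − 0.6) ≈ 4.00028

4.00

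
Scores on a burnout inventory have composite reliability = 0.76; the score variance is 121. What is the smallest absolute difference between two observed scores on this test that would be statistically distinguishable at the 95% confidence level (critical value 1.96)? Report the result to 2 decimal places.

14.94

σ = 121^(1/2) = 11.00000
SEM = 11.00000 · √(1 − 0.76000) = 11.00000 · √0.24000 ≈ 11.00000 · 0.48990 ≈ 5.38888
Standard error of the difference = 5.38888·√2 ≈ 7.62102
Minimum reliable difference = 1.96 · SE_diff ≈ 1.96 · 7.62102 ≈ 14.93721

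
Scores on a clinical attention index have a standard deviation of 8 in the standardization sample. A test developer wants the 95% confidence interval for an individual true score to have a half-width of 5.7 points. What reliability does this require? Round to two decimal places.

Required SEM = 5.7 / 1.96 ≃ 2.908
Required reliability = 1 − (SEM/SD)² = 1 − 0.132 ≃ 0.868

0.87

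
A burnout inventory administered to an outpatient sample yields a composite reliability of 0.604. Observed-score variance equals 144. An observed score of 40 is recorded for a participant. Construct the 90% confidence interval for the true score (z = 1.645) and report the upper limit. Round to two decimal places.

σ = 144^(1/2) = 12.0000
The standard error of measurement is 12.0000*√(1 − 0.6040) ≃ 12.0000*0.6293 ≃ 7.5514.
Margin = 1.645 * 7.5514 ≃ 12.4221
Upper bound: 40 + 12.4221 = 52.4221

52.42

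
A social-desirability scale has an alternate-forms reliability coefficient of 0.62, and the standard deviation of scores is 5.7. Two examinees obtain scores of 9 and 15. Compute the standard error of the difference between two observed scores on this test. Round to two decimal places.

SEM = 5.700 * √(1 − 0.620) = 5.700 * √0.380 ≈ 5.700 * 0.616 ≈ 3.514
SE_diff = √2 * SEM ≈ 4.969

4.97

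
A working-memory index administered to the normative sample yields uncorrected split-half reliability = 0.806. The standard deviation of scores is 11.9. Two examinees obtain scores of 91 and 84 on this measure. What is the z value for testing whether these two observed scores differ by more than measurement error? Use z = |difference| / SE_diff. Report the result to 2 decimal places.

1.27

Spearman-Brown: r = 2(0.806) / (1 + 0.806) = 1.61200 / 1.80600 ≈ 0.89258
The standard error of measurement is 11.90000×√(1 − 0.89258) ≈ 11.90000×0.32775 ≈ 3.90022.
SE_diff = √2 × SEM ≈ 5.51574
z = 7 / 5.51574 ≈ 1.26909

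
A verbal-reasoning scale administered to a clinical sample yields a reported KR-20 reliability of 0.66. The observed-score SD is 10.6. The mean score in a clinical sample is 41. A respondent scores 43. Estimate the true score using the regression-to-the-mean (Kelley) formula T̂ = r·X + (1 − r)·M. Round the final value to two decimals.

42.32

T̂ = r·X + (1 − r)·M = 0.660·43 + 0.340·41 = 28.380 + 13.940 ≈ 42.320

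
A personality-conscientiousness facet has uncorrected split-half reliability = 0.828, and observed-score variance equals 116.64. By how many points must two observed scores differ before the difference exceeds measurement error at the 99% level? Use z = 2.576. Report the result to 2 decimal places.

SD = √116.64 ≃ 10.8000
Spearman-Brown: r = 2(0.828) / (1 + 0.828) = 1.6560 / 1.8280 ≃ 0.9059
The standard error of measurement is 10.8000*√(1 − 0.9059) ≃ 10.8000*0.3067 ≃ 3.3128.
SE_diff = √2 * SEM ≃ 4.6851
Minimum reliable difference = 2.576 * SE_diff ≃ 2.576 * 4.6851 ≃ 12.0687

12.07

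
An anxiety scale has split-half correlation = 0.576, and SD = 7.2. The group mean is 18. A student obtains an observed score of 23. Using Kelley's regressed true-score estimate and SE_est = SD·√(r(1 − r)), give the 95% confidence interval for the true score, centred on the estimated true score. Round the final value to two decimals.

[15.40, 27.91]

r_full = 2·0.576 / (1 + 0.576) ≃ 0.731
T̂ = r·X + (1 − r)·M = 0.731*23 + 0.269*18 ≃ 16.812 + 4.843 ≃ 21.655
SE_est = 7.200*√(0.731*0.269) ≃ 3.193
95% CI: 21.655 ± 6.258 ≃ (15.397, 27.913)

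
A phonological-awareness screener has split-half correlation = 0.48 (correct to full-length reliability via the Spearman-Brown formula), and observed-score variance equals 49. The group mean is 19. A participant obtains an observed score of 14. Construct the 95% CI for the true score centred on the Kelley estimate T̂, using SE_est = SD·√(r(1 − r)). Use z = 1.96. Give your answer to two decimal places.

SD = √49 ≈ 7.000
Full-length reliability (Spearman-Brown) = 2(0.48)/(1+0.48) ≈ 0.649
Estimated true score = 0.649·14 + (1 − 0.649)·19 ≈ 15.757
SE_est = SD · √(r(1 − r)) = 7.000 · √0.228 ≈ 7.000 · 0.477 ≈ 3.342
95% CI: 15.757 ± 6.550 ≈ (9.207, 22.307)

[9.21, 22.31]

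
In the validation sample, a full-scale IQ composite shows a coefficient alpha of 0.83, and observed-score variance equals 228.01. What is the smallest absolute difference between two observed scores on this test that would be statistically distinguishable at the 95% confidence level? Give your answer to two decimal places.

σ = 228.01^(1/2) = 15.100
SEM = 15.100×√(1 − 0.830) ≈ 6.226
SE_diff = √2 × SEM ≈ 8.805
Smallest detectable difference = 1.96×8.805 ≈ 17.257

17.26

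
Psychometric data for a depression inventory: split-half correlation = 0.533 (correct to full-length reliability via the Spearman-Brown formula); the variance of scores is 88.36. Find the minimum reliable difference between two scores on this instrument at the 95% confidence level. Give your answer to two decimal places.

14.38

σ = 88.36^(1/2) = 9.400
Full-length reliability (Spearman-Brown) = 2(0.533)/(1+0.533) ≃ 0.695
The standard error of measurement is 9.400×√(1 − 0.695) ≃ 9.400×0.552 ≃ 5.188.
SE_diff = SEM × √2 ≃ 5.188 × 1.414 ≃ 7.337
Smallest detectable difference = 1.96×7.337 ≃ 14.381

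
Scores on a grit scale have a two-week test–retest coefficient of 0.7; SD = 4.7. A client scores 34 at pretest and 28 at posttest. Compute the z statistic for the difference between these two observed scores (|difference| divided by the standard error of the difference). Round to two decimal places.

The standard error of measurement is 4.7000·√(1 − 0.7000) ≈ 4.7000·0.5477 ≈ 2.5743.
SE_diff = SEM · √2 ≈ 2.5743 · 1.4142 ≈ 3.6406
z = 6 / 3.6406 ≈ 1.6481

1.65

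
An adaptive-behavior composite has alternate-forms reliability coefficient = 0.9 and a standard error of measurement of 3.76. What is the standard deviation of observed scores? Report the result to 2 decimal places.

11.89

SD = SEM / √(1 − r) = 3.76 / √0.1000 ≈ 3.76 / 0.3162 ≈ 11.8902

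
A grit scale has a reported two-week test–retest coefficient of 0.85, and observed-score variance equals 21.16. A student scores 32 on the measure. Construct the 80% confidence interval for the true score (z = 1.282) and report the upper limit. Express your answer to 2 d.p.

34.28

SD = √21.16 ≈ 4.60000
SEM = 4.60000 * √(1 − 0.85000) = 4.60000 * √0.15000 ≈ 4.60000 * 0.38730 ≈ 1.78157
Half-width = 1.282*1.78157 ≈ 2.28398
Upper bound: 32 + 2.28398 = 34.28398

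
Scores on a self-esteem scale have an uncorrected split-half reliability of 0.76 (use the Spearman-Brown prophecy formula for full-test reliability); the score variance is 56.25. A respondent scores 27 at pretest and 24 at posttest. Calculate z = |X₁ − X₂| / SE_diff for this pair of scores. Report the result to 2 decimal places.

0.77

SD = √56.25 = 7.5000
r_full = 2·0.76 / (1 + 0.76) ≈ 0.8636
SEM = 7.5000 × √(1 − 0.8636) = 7.5000 × √0.1364 ≈ 7.5000 × 0.3693 ≈ 2.7696
SE_diff = SEM × √2 ≈ 2.7696 × 1.4142 ≈ 3.9167
z = 3 / 3.9167 ≈ 0.7659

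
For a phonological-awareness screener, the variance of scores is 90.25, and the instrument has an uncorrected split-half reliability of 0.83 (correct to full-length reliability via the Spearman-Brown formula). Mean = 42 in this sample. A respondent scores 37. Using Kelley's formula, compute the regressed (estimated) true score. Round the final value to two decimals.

Full-length reliability (Spearman-Brown) = 2(0.83)/(1+0.83) ≈ 0.9071
T̂ = 0.9071(37) + 0.0929(42) ≈ 37.4645

37.46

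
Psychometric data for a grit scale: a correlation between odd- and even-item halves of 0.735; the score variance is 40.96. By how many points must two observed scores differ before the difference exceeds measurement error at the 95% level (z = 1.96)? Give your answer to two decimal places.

6.93

SD = √40.96 = 6.400
Spearman-Brown: r = 2(0.735) / (1 + 0.735) = 1.470 / 1.735 ≈ 0.847
SEM = 6.400 · √(1 − 0.847) = 6.400 · √0.153 ≈ 6.400 · 0.391 ≈ 2.501
Standard error of the difference = 2.501·√2 ≈ 3.537
Smallest detectable difference = 1.96·3.537 ≈ 6.933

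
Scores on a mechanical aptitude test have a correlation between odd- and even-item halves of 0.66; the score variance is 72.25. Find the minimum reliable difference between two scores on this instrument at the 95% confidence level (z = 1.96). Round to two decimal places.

SD = √72.25 ≈ 8.500
Spearman-Brown: r = 2(0.66) / (1 + 0.66) = 1.320 / 1.660 ≈ 0.795
SEM = 8.500×√(1 − 0.795) ≈ 3.847
SE_diff = SEM × √2 ≈ 3.847 × 1.414 ≈ 5.440
Minimum reliable difference = 1.96 × SE_diff ≈ 1.96 × 5.440 ≈ 10.663

10.66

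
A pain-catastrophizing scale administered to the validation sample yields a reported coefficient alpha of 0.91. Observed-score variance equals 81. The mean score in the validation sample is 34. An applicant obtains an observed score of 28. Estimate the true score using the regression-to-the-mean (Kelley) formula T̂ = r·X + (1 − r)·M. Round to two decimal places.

28.54

T̂ = r·X + (1 − r)·M = 0.9100·28 + 0.0900·34 = 25.4800 + 3.0600 ≈ 28.5400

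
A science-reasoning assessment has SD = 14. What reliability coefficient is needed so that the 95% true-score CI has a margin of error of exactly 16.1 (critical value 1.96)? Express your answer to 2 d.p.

0.66

SEM needed = half-width / z = 16.1/1.96 ≃ 8.2143
r = 1 − (8.2143/14)² ≃ 1 − 0.3443 ≃ 0.6557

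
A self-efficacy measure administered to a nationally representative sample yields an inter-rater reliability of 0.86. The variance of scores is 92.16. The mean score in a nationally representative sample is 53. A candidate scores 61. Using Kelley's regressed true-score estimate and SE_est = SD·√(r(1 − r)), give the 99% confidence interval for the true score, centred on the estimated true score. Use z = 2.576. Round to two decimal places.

[51.30, 68.46]

SD = √92.16 ≈ 9.6000
T̂ = r·X + (1 − r)·M = 0.8600×61 + 0.1400×53 = 52.4600 + 7.4200 ≈ 59.8800
SE_est = SD × √(r(1 − r)) = 9.6000 × √0.1204 ≈ 9.6000 × 0.3470 ≈ 3.3311
CI = 59.8800 ± 2.576 × 3.3311 → [51.2991, 68.4609]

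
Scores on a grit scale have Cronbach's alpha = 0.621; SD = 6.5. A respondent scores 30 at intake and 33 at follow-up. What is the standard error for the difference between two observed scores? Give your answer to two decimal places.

5.66

SEM = 6.50000 × √(1 − 0.62100) = 6.50000 × √0.37900 ≈ 6.50000 × 0.61563 ≈ 4.00159
Standard error of the difference = 4.00159·√2 ≈ 5.65911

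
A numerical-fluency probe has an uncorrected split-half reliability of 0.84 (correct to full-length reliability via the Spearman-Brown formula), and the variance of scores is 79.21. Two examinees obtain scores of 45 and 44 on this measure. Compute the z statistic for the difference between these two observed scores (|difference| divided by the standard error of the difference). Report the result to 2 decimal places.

SD = √79.21 = 8.9000
Full-length reliability (Spearman-Brown) = 2(0.84)/(1+0.84) ≈ 0.9130
SEM = 8.9000 · √(1 − 0.9130) = 8.9000 · √0.0870 ≈ 8.9000 · 0.2949 ≈ 2.6245
SE_diff = SEM · √2 ≈ 2.6245 · 1.4142 ≈ 3.7116
z = |45 − 44| / 3.7116 = 1 / 3.7116 ≈ 0.2694

0.27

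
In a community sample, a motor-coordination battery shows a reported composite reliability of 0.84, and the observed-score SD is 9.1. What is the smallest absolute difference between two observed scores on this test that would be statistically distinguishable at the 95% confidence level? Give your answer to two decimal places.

SEM = 9.1000 · √(1 − 0.8400) = 9.1000 · √0.1600 ≈ 9.1000 · 0.4000 ≈ 3.6400
SE_diff = SEM · √2 ≈ 3.6400 · 1.4142 ≈ 5.1477
Smallest detectable difference = 1.96·5.1477 ≈ 10.0896

10.09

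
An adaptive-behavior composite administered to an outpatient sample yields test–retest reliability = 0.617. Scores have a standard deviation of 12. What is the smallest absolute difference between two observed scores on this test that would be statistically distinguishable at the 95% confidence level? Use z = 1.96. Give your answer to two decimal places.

20.59

SEM = 12.000 · √(1 − 0.617) = 12.000 · √0.383 ≈ 12.000 · 0.619 ≈ 7.426
Standard error of the difference = 7.426·√2 ≈ 10.503
Minimum reliable difference = 1.96 · SE_diff ≈ 1.96 · 10.503 ≈ 20.585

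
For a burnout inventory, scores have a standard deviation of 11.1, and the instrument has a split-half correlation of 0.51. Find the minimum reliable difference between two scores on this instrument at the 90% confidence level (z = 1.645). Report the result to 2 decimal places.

Spearman-Brown: r = 2(0.51) / (1 + 0.51) = 1.02000 / 1.51000 ≃ 0.67550
SEM = 11.10000 · √(1 − 0.67550) = 11.10000 · √0.32450 ≃ 11.10000 · 0.56965 ≃ 6.32314
Standard error of the difference = 6.32314·√2 ≃ 8.94227
Smallest detectable difference = 1.645·8.94227 ≃ 14.71003

14.71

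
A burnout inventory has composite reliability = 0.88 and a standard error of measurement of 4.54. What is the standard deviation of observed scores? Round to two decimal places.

σ = SEM·(1 − r)^(−1/2) ≈ 4.54×2.887 ≈ 13.106

13.11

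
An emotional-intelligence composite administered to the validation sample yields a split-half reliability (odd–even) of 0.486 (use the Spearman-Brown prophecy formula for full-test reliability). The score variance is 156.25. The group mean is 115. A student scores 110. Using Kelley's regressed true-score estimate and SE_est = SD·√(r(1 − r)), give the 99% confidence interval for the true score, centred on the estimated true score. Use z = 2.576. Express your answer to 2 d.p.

[96.41, 127.05]

σ = 156.25^(1/2) = 12.50000
Full-length reliability (Spearman-Brown) = 2(0.486)/(1+0.486) ≈ 0.65410
Estimated true score = 0.65410*110 + (1 − 0.65410)*115 ≈ 111.72948
SE_est = 12.50000·√[r(1 − r)] ≈ 5.94574
CI = 111.72948 ± 2.576 * 5.94574 → [96.41325, 127.04570]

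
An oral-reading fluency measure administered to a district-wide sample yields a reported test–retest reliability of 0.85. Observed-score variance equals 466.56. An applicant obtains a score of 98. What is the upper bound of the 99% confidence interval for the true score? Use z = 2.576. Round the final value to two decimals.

SD = √466.56 = 21.600
SEM = 21.600 · √(1 − 0.850) = 21.600 · √0.150 ≈ 21.600 · 0.387 ≈ 8.366
Margin = 2.576 · 8.366 ≈ 21.550
Upper limit = 98 + 21.550 ≈ 119.550

119.55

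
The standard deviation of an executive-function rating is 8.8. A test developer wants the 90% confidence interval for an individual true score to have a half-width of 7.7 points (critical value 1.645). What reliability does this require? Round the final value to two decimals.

Required SEM = 7.7 / 1.645 ≈ 4.6809
Required reliability = 1 − (SEM/SD)² = 1 − 0.2829 ≈ 0.7171

0.72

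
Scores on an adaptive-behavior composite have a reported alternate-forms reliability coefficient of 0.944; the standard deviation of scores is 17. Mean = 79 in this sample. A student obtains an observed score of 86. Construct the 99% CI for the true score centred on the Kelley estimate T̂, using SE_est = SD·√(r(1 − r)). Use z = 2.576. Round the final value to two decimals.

[75.54, 95.68]

T̂ = 0.944(86) + 0.056(79) ≈ 85.608
SE_est = SD * √(r(1 − r)) = 17.000 * √0.053 ≈ 17.000 * 0.230 ≈ 3.909
CI = 85.608 ± 2.576 * 3.909 → [75.539, 95.677]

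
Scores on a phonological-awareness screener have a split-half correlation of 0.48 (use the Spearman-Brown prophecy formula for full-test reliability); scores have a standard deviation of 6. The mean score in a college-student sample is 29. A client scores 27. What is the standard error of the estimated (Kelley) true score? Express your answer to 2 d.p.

2.86

r_full = 2·0.48 / (1 + 0.48) ≈ 0.64865
SE_est = SD * √(r(1 − r)) = 6.00000 * √0.22790 ≈ 6.00000 * 0.47739 ≈ 2.86435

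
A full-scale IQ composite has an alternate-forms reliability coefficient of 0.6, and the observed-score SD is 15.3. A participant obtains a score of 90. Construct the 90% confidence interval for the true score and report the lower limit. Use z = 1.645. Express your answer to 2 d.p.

SEM = 15.3000·√(1 − 0.6000) ≈ 9.6766
Half-width = 1.645·9.6766 ≈ 15.9180
Lower bound: 90 − 15.9180 = 74.0820

74.08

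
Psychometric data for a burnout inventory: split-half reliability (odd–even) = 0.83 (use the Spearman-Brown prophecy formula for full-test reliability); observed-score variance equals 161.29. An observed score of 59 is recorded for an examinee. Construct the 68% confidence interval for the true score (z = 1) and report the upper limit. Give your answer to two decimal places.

SD = √161.29 = 12.7000
Spearman-Brown: r = 2(0.83) / (1 + 0.83) = 1.6600 / 1.8300 ≈ 0.9071
SEM = 12.7000·√(1 − 0.9071) ≈ 3.8708
Half-width = 1·3.8708 ≈ 3.8708
Upper bound: 59 + 3.8708 = 62.8708

62.87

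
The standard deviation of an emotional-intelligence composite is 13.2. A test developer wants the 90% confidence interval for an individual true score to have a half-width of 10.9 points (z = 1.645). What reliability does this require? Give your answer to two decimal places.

SEM needed = half-width / z = 10.9/1.645 ≃ 6.6261
Required reliability = 1 − (SEM/SD)² = 1 − 0.2520 ≃ 0.7480

0.75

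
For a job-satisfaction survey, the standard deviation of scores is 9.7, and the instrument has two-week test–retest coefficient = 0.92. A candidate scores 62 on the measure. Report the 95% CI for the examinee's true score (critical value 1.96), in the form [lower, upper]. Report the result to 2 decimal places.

The standard error of measurement is 9.7000*√(1 − 0.9200) ≈ 9.7000*0.2828 ≈ 2.7436.
Half-width = 1.96*2.7436 ≈ 5.3774
Interval: (56.6226, 67.3774)

[56.62, 67.38]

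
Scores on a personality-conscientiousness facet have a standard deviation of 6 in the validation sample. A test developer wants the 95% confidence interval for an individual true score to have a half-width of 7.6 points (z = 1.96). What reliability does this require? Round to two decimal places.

Required SEM = 7.6 / 1.96 ≃ 3.87755
r = 1 − (3.87755/6)² ≃ 1 − 0.41765 ≃ 0.58235

0.58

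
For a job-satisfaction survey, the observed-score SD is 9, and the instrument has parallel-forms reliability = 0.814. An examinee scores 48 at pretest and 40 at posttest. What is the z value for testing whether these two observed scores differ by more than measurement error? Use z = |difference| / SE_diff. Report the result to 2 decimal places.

SEM = 9.000 · √(1 − 0.814) = 9.000 · √0.186 ≃ 9.000 · 0.431 ≃ 3.881
SE_diff = √2 · SEM ≃ 5.489
z = 8 / 5.489 ≃ 1.457

1.46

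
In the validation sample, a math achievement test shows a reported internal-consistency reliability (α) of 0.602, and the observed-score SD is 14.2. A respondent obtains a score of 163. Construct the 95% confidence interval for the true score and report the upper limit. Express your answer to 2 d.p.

SEM = 14.20000×√(1 − 0.60200) ≃ 8.95839
Half-width = 1.96×8.95839 ≃ 17.55844
Upper bound: 163 + 17.55844 = 180.55844

180.56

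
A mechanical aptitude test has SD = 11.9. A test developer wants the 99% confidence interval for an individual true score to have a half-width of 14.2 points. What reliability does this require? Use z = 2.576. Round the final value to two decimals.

Required SEM = 14.2 / 2.576 ≈ 5.5124
r = 1 − (5.5124/11.9)² ≈ 1 − 0.2146 ≈ 0.7854

0.79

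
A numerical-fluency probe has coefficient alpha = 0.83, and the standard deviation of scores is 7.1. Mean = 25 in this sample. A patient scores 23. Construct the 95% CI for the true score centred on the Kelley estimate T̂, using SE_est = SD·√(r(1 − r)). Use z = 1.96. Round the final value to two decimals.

[18.11, 28.57]

Estimated true score = 0.8300*23 + (1 − 0.8300)*25 ≃ 23.3400
SE_est = 7.1000*√(0.8300*0.1700) ≃ 2.6670
CI = 23.3400 ± 1.96 * 2.6670 → [18.1127, 28.5673]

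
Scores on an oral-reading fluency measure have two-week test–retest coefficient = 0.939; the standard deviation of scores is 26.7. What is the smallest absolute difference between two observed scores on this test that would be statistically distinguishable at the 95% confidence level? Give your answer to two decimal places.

The standard error of measurement is 26.700×√(1 − 0.939) ≈ 26.700×0.247 ≈ 6.594.
Standard error of the difference = 6.594·√2 ≈ 9.326
Minimum reliable difference = 1.96 × SE_diff ≈ 1.96 × 9.326 ≈ 18.279

18.28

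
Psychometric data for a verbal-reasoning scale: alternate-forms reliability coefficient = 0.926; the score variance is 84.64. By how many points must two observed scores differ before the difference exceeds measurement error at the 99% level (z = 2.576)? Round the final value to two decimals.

9.12

σ = 84.64^(1/2) = 9.200
SEM = 9.200 × √(1 − 0.926) = 9.200 × √0.074 ≈ 9.200 × 0.272 ≈ 2.503
SE_diff = √2 × SEM ≈ 3.539
Minimum reliable difference = 2.576 × SE_diff ≈ 2.576 × 3.539 ≈ 9.117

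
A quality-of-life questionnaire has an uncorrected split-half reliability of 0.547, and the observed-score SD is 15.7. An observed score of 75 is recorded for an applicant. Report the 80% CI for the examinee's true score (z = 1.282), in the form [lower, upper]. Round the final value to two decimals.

Spearman-Brown: r = 2(0.547) / (1 + 0.547) = 1.09400 / 1.54700 ≈ 0.70718
SEM = 15.70000 · √(1 − 0.70718) = 15.70000 · √0.29282 ≈ 15.70000 · 0.54113 ≈ 8.49579
Half-width = 1.282·8.49579 ≈ 10.89160
Interval: (64.10840, 85.89160)

[64.11, 85.89]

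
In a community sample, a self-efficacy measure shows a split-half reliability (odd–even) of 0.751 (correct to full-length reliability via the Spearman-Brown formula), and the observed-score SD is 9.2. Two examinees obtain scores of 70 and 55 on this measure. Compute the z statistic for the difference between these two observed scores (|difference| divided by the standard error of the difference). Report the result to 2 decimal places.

Spearman-Brown: r = 2(0.751) / (1 + 0.751) = 1.5020 / 1.7510 ≈ 0.8578
SEM = 9.2000·√(1 − 0.8578) ≈ 3.4693
Standard error of the difference = 3.4693·√2 ≈ 4.9064
z = 15 / 4.9064 ≈ 3.0573

3.06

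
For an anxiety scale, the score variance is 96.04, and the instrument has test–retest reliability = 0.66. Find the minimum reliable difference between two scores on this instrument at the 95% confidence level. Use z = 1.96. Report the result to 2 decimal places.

15.84

SD = √96.04 ≈ 9.800
The standard error of measurement is 9.800·√(1 − 0.660) ≈ 9.800·0.583 ≈ 5.714.
SE_diff = SEM · √2 ≈ 5.714 · 1.414 ≈ 8.081
Smallest detectable difference = 1.96·8.081 ≈ 15.839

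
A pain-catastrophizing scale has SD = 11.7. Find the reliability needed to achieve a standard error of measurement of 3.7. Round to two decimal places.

r = 1 − (SEM / SD)² = 1 − (3.70000 / 11.7)² ≈ 1 − 0.10001 ≈ 0.89999

0.90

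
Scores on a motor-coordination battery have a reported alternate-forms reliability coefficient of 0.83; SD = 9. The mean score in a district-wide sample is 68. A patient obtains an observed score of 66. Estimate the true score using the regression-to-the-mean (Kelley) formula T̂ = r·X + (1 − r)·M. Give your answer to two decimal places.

66.34

T̂ = 0.83000(66) + 0.17000(68) ≈ 66.34000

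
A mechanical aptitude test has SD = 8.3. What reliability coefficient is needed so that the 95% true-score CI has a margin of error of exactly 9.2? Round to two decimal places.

Required SEM = 9.2 / 1.96 ≈ 4.69388
Required reliability = 1 − (SEM/SD)² = 1 − 0.31982 ≈ 0.68018

0.68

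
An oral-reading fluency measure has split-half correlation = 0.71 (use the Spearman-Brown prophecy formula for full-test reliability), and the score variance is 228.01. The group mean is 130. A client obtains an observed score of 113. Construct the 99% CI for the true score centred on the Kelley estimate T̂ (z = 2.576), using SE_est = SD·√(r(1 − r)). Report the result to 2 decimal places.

SD = √228.01 = 15.10000
Spearman-Brown: r = 2(0.71) / (1 + 0.71) = 1.42000 / 1.71000 ≃ 0.83041
T̂ = 0.83041(113) + 0.16959(130) ≃ 115.88304
SE_est = SD * √(r(1 − r)) = 15.10000 * √0.14083 ≃ 15.10000 * 0.37527 ≃ 5.66662
99% CI: 115.88304 ± 14.59721 ≃ (101.28583, 130.48025)

[101.29, 130.48]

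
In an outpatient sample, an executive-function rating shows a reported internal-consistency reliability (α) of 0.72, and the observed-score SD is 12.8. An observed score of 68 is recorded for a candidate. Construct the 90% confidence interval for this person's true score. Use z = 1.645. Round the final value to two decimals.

The standard error of measurement is 12.800*√(1 − 0.720) ≈ 12.800*0.529 ≈ 6.773.
Half-width = 1.645*6.773 ≈ 11.142
90% CI: 68 ± 11.142 = [56.858, 79.142]

[56.86, 79.14]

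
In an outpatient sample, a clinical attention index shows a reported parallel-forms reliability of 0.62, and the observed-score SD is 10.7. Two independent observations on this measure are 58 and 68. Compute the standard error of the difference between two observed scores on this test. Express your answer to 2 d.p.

SEM = 10.7000 × √(1 − 0.6200) = 10.7000 × √0.3800 ≈ 10.7000 × 0.6164 ≈ 6.5959
Standard error of the difference = 6.5959·√2 ≈ 9.3280

9.33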